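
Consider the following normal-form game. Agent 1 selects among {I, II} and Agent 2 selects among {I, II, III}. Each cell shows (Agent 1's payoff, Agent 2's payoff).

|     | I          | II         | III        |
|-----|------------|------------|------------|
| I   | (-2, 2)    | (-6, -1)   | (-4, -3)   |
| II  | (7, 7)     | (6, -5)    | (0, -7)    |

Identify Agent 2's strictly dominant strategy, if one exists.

Check whether one of Agent 2's strategies beats all alternatives regardless of what the opponent does.
I strictly dominates: vs I: 2 > each of {-1, -3}; vs II: 7 > each of {-5, -7}.

I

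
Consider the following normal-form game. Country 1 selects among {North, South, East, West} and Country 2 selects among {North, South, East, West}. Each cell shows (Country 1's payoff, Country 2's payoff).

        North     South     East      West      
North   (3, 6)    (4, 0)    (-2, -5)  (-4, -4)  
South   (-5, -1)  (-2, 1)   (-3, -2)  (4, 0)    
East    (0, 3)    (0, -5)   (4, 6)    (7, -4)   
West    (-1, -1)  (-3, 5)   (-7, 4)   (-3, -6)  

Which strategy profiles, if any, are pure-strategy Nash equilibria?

(North, North) and (East, East)

Find each player's best response to every opponent strategy; NE are the intersections.
Country 1's best responses — vs North: North (payoff 3); vs South: North (payoff 4); vs East: East (payoff 4); vs West: East (payoff 7).
Country 2's best responses — vs North: North (payoff 6); vs South: South (payoff 1); vs East: East (payoff 6); vs West: South (payoff 5).
Mutual best responses occur at (North, North) and (East, East); at each, neither player gains by switching.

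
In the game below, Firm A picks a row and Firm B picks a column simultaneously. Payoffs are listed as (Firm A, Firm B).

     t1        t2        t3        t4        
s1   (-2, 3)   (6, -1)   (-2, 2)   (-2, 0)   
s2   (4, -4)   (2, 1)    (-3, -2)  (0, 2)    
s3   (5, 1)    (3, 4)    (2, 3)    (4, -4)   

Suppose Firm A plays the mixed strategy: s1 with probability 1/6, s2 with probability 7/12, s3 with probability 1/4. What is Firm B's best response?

Compute Firm B's expected payoff from each pure strategy against the given mix.
t1: (1/6)·3 + (7/12)·(-4) + (1/4)·1 = -19/12
t2: (1/6)·(-1) + (7/12)·1 + (1/4)·4 = 17/12
t3: (1/6)·2 + (7/12)·(-2) + (1/4)·3 = -1/12
t4: (1/6)·0 + (7/12)·2 + (1/4)·(-4) = 1/6
Highest expected payoff is 17/12, from t2.

t2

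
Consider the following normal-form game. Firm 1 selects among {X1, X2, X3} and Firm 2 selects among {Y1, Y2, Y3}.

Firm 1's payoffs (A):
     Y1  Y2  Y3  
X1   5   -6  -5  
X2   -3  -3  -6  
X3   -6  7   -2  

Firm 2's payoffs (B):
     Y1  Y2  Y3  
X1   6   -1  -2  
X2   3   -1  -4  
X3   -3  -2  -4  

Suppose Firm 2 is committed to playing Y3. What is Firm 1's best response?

With Firm 2 fixed at Y3, Firm 1's payoffs are: X1 → -5, X2 → -6, X3 → -2.
The maximum is -2, achieved by X3.

X3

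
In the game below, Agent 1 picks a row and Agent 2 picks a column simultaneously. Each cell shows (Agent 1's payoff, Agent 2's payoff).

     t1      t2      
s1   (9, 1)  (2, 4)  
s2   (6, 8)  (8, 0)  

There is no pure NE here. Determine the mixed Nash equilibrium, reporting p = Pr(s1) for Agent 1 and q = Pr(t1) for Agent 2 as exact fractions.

p = 8/11, q = 2/3

Each player's mixing probability is pinned down by making the *other* player indifferent.
Agent 2 indifferent between t1 and t2: p·1 + (1−p)·8 = p·4 + (1−p)·0 ⟹ 8 + (-7)p = 0 + 4p ⟹ p = 8/11.
Agent 1 indifferent between s1 and s2: q·9 + (1−q)·2 = q·6 + (1−q)·8 ⟹ 2 + 7q = 8 + (-2)q ⟹ q = 2/3.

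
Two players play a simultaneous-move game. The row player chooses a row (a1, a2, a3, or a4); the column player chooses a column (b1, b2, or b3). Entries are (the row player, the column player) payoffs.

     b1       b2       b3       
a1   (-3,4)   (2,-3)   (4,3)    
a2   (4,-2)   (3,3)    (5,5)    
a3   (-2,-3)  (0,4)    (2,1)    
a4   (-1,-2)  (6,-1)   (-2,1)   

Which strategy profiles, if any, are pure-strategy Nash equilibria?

(a2, b3)

Check mutual best responses: a cell is a NE iff neither player can gain by unilaterally deviating.
The row player's best responses — vs b1: a2 (payoff 4); vs b2: a4 (payoff 6); vs b3: a2 (payoff 5).
The column player's best responses — vs a1: b1 (payoff 4); vs a2: b3 (payoff 5); vs a3: b2 (payoff 4); vs a4: b3 (payoff 1).
The only mutual best response is (a2, b3); neither player gains by switching there.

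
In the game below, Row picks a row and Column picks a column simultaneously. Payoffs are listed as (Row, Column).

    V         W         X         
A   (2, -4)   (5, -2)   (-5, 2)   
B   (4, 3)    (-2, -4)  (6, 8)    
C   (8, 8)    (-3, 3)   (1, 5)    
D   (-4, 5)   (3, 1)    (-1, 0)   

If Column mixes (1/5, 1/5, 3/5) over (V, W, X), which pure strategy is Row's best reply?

Compute Row's expected payoff from each pure strategy against the given mix.
A: (1/5)·2 + (1/5)·5 + (3/5)·(-5) = -8/5
B: (1/5)·4 + (1/5)·(-2) + (3/5)·6 = 4
C: (1/5)·8 + (1/5)·(-3) + (3/5)·1 = 8/5
D: (1/5)·(-4) + (1/5)·3 + (3/5)·(-1) = -4/5
Highest expected payoff is 4, from B.

B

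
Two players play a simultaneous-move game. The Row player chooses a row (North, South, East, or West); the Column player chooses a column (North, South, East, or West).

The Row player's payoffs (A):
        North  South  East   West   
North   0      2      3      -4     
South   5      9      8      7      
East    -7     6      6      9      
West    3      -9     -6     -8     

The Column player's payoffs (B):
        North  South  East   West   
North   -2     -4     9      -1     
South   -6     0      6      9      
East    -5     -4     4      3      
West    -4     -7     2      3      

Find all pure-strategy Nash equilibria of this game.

There is no pure-strategy Nash equilibrium

A profile is a Nash equilibrium when each player is best-responding to the other.
The Row player's best responses — vs North: South (payoff 5); vs South: South (payoff 9); vs East: South (payoff 8); vs West: East (payoff 9).
The Column player's best responses — vs North: East (payoff 9); vs South: West (payoff 9); vs East: East (payoff 4); vs West: West (payoff 3).
No cell has both players best-responding. For instance, the Row player's best reply to North is South, but against South the Column player prefers West over North.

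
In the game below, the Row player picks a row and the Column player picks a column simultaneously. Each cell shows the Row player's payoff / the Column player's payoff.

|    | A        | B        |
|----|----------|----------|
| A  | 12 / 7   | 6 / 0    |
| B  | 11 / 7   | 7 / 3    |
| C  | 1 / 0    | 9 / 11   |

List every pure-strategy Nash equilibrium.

(A, A) and (C, B)

Check mutual best responses: a cell is a NE iff neither player can gain by unilaterally deviating.
The Row player's best responses — vs A: A (payoff 12); vs B: C (payoff 9).
The Column player's best responses — vs A: A (payoff 7); vs B: A (payoff 7); vs C: B (payoff 11).
Mutual best responses occur at (A, A) and (C, B); at each, neither player gains by switching.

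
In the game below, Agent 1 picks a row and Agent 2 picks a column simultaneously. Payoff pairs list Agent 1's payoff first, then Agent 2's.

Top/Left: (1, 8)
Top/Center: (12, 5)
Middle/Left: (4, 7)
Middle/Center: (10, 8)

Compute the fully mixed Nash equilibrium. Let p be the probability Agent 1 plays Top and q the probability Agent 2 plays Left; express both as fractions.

p = 1/4, q = 2/5

Each player's mixing probability is pinned down by making the *other* player indifferent.
Agent 2 indifferent between Left and Center: p·8 + (1−p)·7 = p·5 + (1−p)·8 ⟹ 7 + 1p = 8 + (-3)p ⟹ p = 1/4.
Agent 1 indifferent between Top and Middle: q·1 + (1−q)·12 = q·4 + (1−q)·10 ⟹ 12 + (-11)q = 10 + (-6)q ⟹ q = 2/5.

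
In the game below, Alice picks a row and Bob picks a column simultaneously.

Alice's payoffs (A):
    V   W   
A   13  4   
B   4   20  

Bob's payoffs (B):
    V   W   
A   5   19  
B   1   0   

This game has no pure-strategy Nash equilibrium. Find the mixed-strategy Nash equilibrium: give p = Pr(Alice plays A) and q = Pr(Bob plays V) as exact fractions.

p = 1/15, q = 16/25

In a mixed NE each player is indifferent between their pure strategies, so the opponent's mix sets the indifference.
Bob indifferent between V and W: p·5 + (1−p)·1 = p·19 + (1−p)·0 ⟹ 1 + 4p = 0 + 19p ⟹ p = 1/15.
Alice indifferent between A and B: q·13 + (1−q)·4 = q·4 + (1−q)·20 ⟹ 4 + 9q = 20 + (-16)q ⟹ q = 16/25.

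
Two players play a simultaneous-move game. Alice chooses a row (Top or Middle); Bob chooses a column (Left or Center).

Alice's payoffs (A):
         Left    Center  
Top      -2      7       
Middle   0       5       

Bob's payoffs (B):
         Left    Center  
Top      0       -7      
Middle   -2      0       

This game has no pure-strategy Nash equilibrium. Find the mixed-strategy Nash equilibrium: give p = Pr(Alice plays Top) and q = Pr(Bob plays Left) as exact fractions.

Each player's mixing probability is pinned down by making the *other* player indifferent.
Bob indifferent between Left and Center: p·0 + (1−p)·(-2) = p·(-7) + (1−p)·0 ⟹ (-2) + 2p = 0 + (-7)p ⟹ p = 2/9.
Alice indifferent between Top and Middle: q·(-2) + (1−q)·7 = q·0 + (1−q)·5 ⟹ 7 + (-9)q = 5 + (-5)q ⟹ q = 1/2.

p = 2/9, q = 1/2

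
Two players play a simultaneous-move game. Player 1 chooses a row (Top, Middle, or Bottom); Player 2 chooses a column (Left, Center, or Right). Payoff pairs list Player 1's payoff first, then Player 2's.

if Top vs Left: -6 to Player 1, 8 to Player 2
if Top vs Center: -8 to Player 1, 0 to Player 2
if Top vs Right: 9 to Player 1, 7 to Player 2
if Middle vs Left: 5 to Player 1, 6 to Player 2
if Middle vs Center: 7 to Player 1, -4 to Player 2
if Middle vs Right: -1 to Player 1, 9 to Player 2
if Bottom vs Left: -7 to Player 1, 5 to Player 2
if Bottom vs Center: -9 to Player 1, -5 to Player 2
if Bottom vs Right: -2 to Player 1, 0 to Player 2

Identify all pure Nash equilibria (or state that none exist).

None

A profile is a Nash equilibrium when each player is best-responding to the other.
Player 1's best responses — vs Left: Middle (payoff 5); vs Center: Middle (payoff 7); vs Right: Top (payoff 9).
Player 2's best responses — vs Top: Left (payoff 8); vs Middle: Right (payoff 9); vs Bottom: Left (payoff 5).
No cell has both players best-responding. For instance, Player 1's best reply to Right is Top, but against Top Player 2 prefers Left over Right.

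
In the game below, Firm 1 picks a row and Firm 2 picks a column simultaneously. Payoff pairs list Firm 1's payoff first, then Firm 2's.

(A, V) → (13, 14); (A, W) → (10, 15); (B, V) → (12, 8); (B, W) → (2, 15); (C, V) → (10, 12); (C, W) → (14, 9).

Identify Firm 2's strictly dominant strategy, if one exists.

Check whether one of Firm 2's strategies beats all alternatives regardless of what the opponent does.
V is not dominant: against A, W gives 15 > 14.
W is not dominant: against C, V gives 12 > 9.
No single strategy is best against every opponent action.

No strictly dominant strategy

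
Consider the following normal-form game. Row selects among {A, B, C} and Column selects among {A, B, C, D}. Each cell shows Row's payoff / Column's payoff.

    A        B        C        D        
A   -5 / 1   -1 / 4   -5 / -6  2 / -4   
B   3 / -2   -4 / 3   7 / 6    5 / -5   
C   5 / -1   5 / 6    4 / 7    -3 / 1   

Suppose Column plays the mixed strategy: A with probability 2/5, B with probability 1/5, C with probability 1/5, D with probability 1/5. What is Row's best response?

C

Compute Row's expected payoff from each pure strategy against the given mix.
A: (2/5)·(-5) + (1/5)·(-1) + (1/5)·(-5) + (1/5)·2 = -14/5
B: (2/5)·3 + (1/5)·(-4) + (1/5)·7 + (1/5)·5 = 14/5
C: (2/5)·5 + (1/5)·5 + (1/5)·4 + (1/5)·(-3) = 16/5
Highest expected payoff is 16/5, from C.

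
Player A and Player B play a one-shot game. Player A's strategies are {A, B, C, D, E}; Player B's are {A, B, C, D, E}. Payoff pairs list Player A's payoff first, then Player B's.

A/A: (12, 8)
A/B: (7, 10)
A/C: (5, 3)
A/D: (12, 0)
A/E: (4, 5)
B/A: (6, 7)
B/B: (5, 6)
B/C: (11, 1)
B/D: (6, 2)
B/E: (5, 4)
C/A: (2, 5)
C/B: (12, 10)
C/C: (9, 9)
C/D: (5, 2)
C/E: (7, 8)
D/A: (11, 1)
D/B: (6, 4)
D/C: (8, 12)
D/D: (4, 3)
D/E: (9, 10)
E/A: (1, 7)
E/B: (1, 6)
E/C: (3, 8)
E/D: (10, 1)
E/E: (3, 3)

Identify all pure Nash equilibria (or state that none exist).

(C, B)

A profile is a Nash equilibrium when each player is best-responding to the other.
Player A's best responses — vs A: A (payoff 12); vs B: C (payoff 12); vs C: B (payoff 11); vs D: A (payoff 12); vs E: D (payoff 9).
Player B's best responses — vs A: B (payoff 10); vs B: A (payoff 7); vs C: B (payoff 10); vs D: C (payoff 12); vs E: C (payoff 8).
The only mutual best response is (C, B); neither player gains by switching there.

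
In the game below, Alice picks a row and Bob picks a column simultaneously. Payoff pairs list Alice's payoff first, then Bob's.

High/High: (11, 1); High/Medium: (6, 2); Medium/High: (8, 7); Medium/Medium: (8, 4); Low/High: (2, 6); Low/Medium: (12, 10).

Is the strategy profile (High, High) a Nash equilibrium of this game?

Holding Bob at High: Alice gets 11 from High, versus 8 from Medium, 2 from Low. No profitable deviation for Alice.
Holding Alice at High: Bob gets 1 from High but could get 2 by switching to Medium. Bob has a profitable deviation.

No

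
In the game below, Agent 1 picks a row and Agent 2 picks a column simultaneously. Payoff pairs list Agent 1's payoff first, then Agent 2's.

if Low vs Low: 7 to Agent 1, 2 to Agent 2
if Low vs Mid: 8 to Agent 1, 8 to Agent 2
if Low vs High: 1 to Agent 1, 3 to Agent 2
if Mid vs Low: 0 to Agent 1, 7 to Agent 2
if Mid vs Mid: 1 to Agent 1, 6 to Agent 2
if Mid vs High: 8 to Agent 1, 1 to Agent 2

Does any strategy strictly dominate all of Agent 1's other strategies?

None

Check whether one of Agent 1's strategies beats all alternatives regardless of what the opponent does.
Low is not dominant: against High, Mid gives 8 > 1.
Mid is not dominant: against Low, Low gives 7 > 0.
No single strategy is best against every opponent action.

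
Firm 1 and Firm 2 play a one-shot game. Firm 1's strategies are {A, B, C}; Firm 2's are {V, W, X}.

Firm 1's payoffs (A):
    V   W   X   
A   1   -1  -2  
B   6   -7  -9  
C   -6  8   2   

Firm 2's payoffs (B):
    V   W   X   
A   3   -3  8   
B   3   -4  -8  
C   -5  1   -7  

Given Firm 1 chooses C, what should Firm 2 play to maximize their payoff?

With Firm 1 fixed at C, Firm 2's payoffs are: V → -5, W → 1, X → -7.
The maximum is 1, achieved by W.

W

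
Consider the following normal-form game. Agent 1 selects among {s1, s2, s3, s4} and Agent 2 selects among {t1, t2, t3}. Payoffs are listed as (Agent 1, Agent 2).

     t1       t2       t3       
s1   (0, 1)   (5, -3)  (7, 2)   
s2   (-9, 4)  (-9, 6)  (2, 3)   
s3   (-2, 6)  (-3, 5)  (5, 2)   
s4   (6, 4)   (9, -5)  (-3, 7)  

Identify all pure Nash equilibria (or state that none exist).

(s1, t3)

A profile is a Nash equilibrium when each player is best-responding to the other.
Agent 1's best responses — vs t1: s4 (payoff 6); vs t2: s4 (payoff 9); vs t3: s1 (payoff 7).
Agent 2's best responses — vs s1: t3 (payoff 2); vs s2: t2 (payoff 6); vs s3: t1 (payoff 6); vs s4: t3 (payoff 7).
The only mutual best response is (s1, t3); neither player gains by switching there.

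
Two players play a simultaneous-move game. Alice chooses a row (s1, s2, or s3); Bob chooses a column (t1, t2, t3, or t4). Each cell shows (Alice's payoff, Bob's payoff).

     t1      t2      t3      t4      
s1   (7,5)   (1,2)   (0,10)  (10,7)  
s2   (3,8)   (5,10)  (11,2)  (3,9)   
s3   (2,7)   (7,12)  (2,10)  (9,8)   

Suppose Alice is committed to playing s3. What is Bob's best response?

t2

With Alice fixed at s3, Bob's payoffs are: t1 → 7, t2 → 12, t3 → 10, t4 → 8.
The maximum is 12, achieved by t2.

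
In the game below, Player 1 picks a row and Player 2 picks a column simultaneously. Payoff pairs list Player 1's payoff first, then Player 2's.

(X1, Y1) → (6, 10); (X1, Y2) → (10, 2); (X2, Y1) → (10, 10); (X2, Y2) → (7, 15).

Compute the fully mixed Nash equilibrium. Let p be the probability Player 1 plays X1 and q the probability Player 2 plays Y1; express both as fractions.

Each player's mixing probability is pinned down by making the *other* player indifferent.
Player 2 indifferent between Y1 and Y2: p·10 + (1−p)·10 = p·2 + (1−p)·15 ⟹ 10 + 0p = 15 + (-13)p ⟹ p = 5/13.
Player 1 indifferent between X1 and X2: q·6 + (1−q)·10 = q·10 + (1−q)·7 ⟹ 10 + (-4)q = 7 + 3q ⟹ q = 3/7.

p = 5/13, q = 3/7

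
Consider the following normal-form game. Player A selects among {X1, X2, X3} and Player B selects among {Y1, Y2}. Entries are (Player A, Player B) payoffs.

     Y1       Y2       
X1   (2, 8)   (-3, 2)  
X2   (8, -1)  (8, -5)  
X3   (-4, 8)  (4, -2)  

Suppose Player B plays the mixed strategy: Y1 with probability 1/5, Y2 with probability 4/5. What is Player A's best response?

X2

Compute Player A's expected payoff from each pure strategy against the given mix.
X1: (1/5)·2 + (4/5)·(-3) = -2
X2: (1/5)·8 + (4/5)·8 = 8
X3: (1/5)·(-4) + (4/5)·4 = 12/5
Highest expected payoff is 8, from X2.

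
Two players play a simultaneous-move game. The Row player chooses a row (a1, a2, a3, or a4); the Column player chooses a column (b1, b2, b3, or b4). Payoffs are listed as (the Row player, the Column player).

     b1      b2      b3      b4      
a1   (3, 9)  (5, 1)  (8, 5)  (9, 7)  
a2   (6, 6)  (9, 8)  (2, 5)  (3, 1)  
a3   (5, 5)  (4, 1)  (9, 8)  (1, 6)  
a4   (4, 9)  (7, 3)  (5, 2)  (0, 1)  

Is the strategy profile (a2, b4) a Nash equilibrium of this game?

No

Holding the Column player at b4: the Row player gets 3 from a2 but could get 9 by switching to a1. The Row player has a profitable deviation.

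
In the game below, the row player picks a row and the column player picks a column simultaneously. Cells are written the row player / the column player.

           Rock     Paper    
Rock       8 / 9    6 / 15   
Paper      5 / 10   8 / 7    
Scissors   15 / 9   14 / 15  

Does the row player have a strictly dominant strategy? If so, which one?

Check whether one of the row player's strategies beats all alternatives regardless of what the opponent does.
Scissors strictly dominates: vs Rock: 15 > each of {8, 5}; vs Paper: 14 > each of {6, 8}.

Scissors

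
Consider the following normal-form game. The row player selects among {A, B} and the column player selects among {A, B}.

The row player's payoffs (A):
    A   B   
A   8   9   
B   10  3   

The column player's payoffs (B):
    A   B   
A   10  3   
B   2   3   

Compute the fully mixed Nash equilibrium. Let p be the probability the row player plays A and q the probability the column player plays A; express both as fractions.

Each player's mixing probability is pinned down by making the *other* player indifferent.
The column player indifferent between A and B: p·10 + (1−p)·2 = p·3 + (1−p)·3 ⟹ 2 + 8p = 3 + 0p ⟹ p = 1/8.
The row player indifferent between A and B: q·8 + (1−q)·9 = q·10 + (1−q)·3 ⟹ 9 + (-1)q = 3 + 7q ⟹ q = 3/4.

p = 1/8, q = 3/4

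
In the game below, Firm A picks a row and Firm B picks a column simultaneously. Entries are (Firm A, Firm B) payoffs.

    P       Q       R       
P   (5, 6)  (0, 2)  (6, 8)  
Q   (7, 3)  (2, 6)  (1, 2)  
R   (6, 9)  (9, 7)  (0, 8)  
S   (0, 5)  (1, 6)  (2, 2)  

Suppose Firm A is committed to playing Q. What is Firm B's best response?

Q

With Firm A fixed at Q, Firm B's payoffs are: P → 3, Q → 6, R → 2.
The maximum is 6, achieved by Q.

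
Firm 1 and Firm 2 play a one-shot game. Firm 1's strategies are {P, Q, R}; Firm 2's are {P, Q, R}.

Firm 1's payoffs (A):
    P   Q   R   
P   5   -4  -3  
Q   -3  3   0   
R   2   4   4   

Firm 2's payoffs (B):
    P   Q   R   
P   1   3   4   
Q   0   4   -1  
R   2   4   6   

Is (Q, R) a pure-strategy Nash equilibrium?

Holding Firm 2 at R: Firm 1 gets 0 from Q but could get 4 by switching to R. Firm 1 has a profitable deviation.

No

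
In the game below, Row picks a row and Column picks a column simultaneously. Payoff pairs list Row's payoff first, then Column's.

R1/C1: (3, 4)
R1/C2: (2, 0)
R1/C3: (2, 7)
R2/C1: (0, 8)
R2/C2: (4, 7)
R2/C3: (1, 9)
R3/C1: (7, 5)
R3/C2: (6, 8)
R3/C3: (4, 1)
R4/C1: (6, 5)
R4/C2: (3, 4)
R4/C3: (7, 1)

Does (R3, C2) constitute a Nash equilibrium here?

Yes

Holding Column at C2: Row gets 6 from R3, versus 2 from R1, 4 from R2, 3 from R4. No profitable deviation for Row.
Holding Row at R3: Column gets 8 from C2, versus 5 from C1, 1 from C3. No profitable deviation for Column either.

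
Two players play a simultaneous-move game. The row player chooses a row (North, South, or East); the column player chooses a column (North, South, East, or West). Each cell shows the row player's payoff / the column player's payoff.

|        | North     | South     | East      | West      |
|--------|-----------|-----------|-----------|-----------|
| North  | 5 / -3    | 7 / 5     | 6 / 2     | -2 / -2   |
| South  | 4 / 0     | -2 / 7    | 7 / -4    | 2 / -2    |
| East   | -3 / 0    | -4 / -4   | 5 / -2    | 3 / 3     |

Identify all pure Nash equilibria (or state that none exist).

A profile is a Nash equilibrium when each player is best-responding to the other.
The row player's best responses — vs North: North (payoff 5); vs South: North (payoff 7); vs East: South (payoff 7); vs West: East (payoff 3).
The column player's best responses — vs North: South (payoff 5); vs South: South (payoff 7); vs East: West (payoff 3).
Mutual best responses occur at (North, South) and (East, West); at each, neither player gains by switching.

(North, South) and (East, West)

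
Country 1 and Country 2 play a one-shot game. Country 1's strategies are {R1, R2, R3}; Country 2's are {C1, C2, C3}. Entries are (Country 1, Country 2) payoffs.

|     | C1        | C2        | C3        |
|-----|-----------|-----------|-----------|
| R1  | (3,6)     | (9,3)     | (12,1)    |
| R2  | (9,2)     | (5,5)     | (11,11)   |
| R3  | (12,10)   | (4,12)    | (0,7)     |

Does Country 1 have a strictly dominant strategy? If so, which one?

None

A strategy is strictly dominant if it gives Country 1 a strictly higher payoff than every other strategy, against every choice by the opponent.
R1 is not dominant: against C1, R2 gives 9 > 3.
R2 is not dominant: against C1, R3 gives 12 > 9.
R3 is not dominant: against C2, R1 gives 9 > 4.
No single strategy is best against every opponent action.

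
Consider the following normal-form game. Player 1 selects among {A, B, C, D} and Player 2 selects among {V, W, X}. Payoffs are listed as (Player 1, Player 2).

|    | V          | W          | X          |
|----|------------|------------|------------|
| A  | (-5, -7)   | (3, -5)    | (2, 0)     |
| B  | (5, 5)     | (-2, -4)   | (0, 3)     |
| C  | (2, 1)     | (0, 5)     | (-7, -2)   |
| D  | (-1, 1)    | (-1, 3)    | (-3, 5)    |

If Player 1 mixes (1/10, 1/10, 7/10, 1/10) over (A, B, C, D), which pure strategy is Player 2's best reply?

W

Compute Player 2's expected payoff from each pure strategy against the given mix.
V: (1/10)·(-7) + (1/10)·5 + (7/10)·1 + (1/10)·1 = 3/5
W: (1/10)·(-5) + (1/10)·(-4) + (7/10)·5 + (1/10)·3 = 29/10
X: (1/10)·0 + (1/10)·3 + (7/10)·(-2) + (1/10)·5 = -3/5
Highest expected payoff is 29/10, from W.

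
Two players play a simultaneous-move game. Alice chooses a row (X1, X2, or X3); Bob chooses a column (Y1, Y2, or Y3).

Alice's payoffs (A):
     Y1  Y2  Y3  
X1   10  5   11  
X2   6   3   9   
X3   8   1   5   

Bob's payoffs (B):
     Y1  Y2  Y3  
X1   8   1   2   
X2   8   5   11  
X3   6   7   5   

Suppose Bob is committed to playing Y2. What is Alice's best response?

With Bob fixed at Y2, Alice's payoffs are: X1 → 5, X2 → 3, X3 → 1.
The maximum is 5, achieved by X1.

X1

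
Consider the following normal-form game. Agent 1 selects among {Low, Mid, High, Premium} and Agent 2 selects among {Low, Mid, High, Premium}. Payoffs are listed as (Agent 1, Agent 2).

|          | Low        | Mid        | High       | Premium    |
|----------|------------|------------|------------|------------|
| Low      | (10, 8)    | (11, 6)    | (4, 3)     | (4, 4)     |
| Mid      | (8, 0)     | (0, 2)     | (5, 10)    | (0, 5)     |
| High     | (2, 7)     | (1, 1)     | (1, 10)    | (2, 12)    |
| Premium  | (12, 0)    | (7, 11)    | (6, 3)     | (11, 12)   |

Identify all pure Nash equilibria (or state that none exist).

(Premium, Premium)

Find each player's best response to every opponent strategy; NE are the intersections.
Agent 1's best responses — vs Low: Premium (payoff 12); vs Mid: Low (payoff 11); vs High: Premium (payoff 6); vs Premium: Premium (payoff 11).
Agent 2's best responses — vs Low: Low (payoff 8); vs Mid: High (payoff 10); vs High: Premium (payoff 12); vs Premium: Premium (payoff 12).
The only mutual best response is (Premium, Premium); neither player gains by switching there.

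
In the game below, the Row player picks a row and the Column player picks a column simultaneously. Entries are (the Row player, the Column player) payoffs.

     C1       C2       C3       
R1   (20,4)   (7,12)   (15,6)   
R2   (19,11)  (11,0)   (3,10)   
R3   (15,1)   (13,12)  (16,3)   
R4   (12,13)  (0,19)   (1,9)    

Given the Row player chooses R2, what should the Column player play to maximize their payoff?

C1

With the Row player fixed at R2, the Column player's payoffs are: C1 → 11, C2 → 0, C3 → 10.
The maximum is 11, achieved by C1.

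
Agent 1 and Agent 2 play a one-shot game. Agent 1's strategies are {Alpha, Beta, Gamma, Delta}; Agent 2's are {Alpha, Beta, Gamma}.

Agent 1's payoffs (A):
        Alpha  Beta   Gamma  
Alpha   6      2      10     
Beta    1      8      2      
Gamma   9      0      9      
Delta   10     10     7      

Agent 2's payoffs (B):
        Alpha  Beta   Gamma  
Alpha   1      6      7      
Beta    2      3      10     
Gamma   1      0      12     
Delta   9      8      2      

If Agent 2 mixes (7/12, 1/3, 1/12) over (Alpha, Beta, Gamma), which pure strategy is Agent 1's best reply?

Delta

Agent 1's best reply maximizes expected payoff against the mix.
Alpha: (7/12)·6 + (1/3)·2 + (1/12)·10 = 5
Beta: (7/12)·1 + (1/3)·8 + (1/12)·2 = 41/12
Gamma: (7/12)·9 + (1/3)·0 + (1/12)·9 = 6
Delta: (7/12)·10 + (1/3)·10 + (1/12)·7 = 39/4
Highest expected payoff is 39/4, from Delta.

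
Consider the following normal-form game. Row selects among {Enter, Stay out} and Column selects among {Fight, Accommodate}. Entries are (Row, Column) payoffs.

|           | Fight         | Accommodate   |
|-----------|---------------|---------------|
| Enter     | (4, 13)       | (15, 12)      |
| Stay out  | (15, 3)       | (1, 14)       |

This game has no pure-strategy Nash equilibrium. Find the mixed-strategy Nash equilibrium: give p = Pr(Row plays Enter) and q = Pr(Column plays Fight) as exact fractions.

In a mixed NE each player is indifferent between their pure strategies, so the opponent's mix sets the indifference.
Column indifferent between Fight and Accommodate: p·13 + (1−p)·3 = p·12 + (1−p)·14 ⟹ 3 + 10p = 14 + (-2)p ⟹ p = 11/12.
Row indifferent between Enter and Stay out: q·4 + (1−q)·15 = q·15 + (1−q)·1 ⟹ 15 + (-11)q = 1 + 14q ⟹ q = 14/25.

p = 11/12, q = 14/25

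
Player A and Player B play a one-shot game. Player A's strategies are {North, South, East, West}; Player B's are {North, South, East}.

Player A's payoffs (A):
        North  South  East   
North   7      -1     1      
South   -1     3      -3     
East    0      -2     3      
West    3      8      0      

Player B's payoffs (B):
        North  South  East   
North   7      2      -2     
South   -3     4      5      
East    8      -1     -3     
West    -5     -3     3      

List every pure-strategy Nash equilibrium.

Check mutual best responses: a cell is a NE iff neither player can gain by unilaterally deviating.
Player A's best responses — vs North: North (payoff 7); vs South: West (payoff 8); vs East: East (payoff 3).
Player B's best responses — vs North: North (payoff 7); vs South: East (payoff 5); vs East: North (payoff 8); vs West: East (payoff 3).
The only mutual best response is (North, North); neither player gains by switching there.

(North, North)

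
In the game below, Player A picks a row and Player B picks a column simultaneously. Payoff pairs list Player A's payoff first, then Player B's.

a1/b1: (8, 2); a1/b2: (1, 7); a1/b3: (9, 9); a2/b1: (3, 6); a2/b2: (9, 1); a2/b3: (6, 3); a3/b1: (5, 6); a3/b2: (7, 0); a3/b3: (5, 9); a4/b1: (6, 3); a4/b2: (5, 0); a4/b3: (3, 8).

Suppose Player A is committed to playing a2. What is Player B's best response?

With Player A fixed at a2, Player B's payoffs are: b1 → 6, b2 → 1, b3 → 3.
The maximum is 6, achieved by b1.

b1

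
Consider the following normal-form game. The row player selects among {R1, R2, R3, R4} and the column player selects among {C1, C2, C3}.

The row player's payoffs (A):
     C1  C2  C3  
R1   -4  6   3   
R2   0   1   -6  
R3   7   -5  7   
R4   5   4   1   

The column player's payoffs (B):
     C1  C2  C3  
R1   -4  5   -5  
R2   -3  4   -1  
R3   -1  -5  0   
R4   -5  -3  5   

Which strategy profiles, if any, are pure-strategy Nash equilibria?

Find each player's best response to every opponent strategy; NE are the intersections.
The row player's best responses — vs C1: R3 (payoff 7); vs C2: R1 (payoff 6); vs C3: R3 (payoff 7).
The column player's best responses — vs R1: C2 (payoff 5); vs R2: C2 (payoff 4); vs R3: C3 (payoff 0); vs R4: C3 (payoff 5).
Mutual best responses occur at (R1, C2) and (R3, C3); at each, neither player gains by switching.

(R1, C2) and (R3, C3)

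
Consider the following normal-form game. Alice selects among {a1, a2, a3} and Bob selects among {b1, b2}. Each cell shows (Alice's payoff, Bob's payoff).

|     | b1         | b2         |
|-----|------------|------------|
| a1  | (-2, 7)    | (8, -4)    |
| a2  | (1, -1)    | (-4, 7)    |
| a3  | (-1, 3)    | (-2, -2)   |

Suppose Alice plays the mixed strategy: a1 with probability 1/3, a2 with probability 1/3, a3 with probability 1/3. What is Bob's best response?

Bob's best reply maximizes expected payoff against the mix.
b1: (1/3)·7 + (1/3)·(-1) + (1/3)·3 = 3
b2: (1/3)·(-4) + (1/3)·7 + (1/3)·(-2) = 1/3
Highest expected payoff is 3, from b1.

b1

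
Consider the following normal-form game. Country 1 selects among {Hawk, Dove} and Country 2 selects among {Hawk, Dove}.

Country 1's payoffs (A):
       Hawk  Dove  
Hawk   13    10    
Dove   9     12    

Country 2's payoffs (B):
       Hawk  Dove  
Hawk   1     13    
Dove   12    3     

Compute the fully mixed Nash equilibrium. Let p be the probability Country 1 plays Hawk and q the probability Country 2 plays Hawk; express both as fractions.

In a mixed NE each player is indifferent between their pure strategies, so the opponent's mix sets the indifference.
Country 2 indifferent between Hawk and Dove: p·1 + (1−p)·12 = p·13 + (1−p)·3 ⟹ 12 + (-11)p = 3 + 10p ⟹ p = 3/7.
Country 1 indifferent between Hawk and Dove: q·13 + (1−q)·10 = q·9 + (1−q)·12 ⟹ 10 + 3q = 12 + (-3)q ⟹ q = 1/3.

p = 3/7, q = 1/3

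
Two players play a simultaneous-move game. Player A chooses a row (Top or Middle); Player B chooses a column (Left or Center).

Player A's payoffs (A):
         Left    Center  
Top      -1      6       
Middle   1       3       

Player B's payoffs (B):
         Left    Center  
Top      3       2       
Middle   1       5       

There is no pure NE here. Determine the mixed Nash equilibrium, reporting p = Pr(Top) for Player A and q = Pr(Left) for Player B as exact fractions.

In a mixed NE each player is indifferent between their pure strategies, so the opponent's mix sets the indifference.
Player B indifferent between Left and Center: p·3 + (1−p)·1 = p·2 + (1−p)·5 ⟹ 1 + 2p = 5 + (-3)p ⟹ p = 4/5.
Player A indifferent between Top and Middle: q·(-1) + (1−q)·6 = q·1 + (1−q)·3 ⟹ 6 + (-7)q = 3 + (-2)q ⟹ q = 3/5.

p = 4/5, q = 3/5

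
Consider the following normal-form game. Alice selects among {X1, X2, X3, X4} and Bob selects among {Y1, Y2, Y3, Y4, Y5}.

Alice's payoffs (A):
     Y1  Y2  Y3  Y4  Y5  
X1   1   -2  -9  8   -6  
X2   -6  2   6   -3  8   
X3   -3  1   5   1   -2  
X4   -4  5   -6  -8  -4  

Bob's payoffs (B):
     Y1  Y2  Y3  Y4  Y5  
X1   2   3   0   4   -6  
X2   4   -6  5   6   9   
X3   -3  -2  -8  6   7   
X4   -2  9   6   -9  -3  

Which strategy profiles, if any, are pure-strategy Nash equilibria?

A profile is a Nash equilibrium when each player is best-responding to the other.
Alice's best responses — vs Y1: X1 (payoff 1); vs Y2: X4 (payoff 5); vs Y3: X2 (payoff 6); vs Y4: X1 (payoff 8); vs Y5: X2 (payoff 8).
Bob's best responses — vs X1: Y4 (payoff 4); vs X2: Y5 (payoff 9); vs X3: Y5 (payoff 7); vs X4: Y2 (payoff 9).
Mutual best responses occur at (X1, Y4), (X2, Y5), and (X4, Y2); at each, neither player gains by switching.

(X1, Y4), (X2, Y5), and (X4, Y2)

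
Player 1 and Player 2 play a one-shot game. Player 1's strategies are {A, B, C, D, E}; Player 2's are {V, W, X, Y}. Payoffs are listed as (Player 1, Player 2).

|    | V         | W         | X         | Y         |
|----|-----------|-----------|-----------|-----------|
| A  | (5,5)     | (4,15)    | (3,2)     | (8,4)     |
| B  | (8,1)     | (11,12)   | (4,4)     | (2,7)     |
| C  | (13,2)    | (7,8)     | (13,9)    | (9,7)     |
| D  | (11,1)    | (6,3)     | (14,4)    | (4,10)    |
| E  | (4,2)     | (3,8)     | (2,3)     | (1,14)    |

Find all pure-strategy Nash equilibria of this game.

(B, W)

Find each player's best response to every opponent strategy; NE are the intersections.
Player 1's best responses — vs V: C (payoff 13); vs W: B (payoff 11); vs X: D (payoff 14); vs Y: C (payoff 9).
Player 2's best responses — vs A: W (payoff 15); vs B: W (payoff 12); vs C: X (payoff 9); vs D: Y (payoff 10); vs E: Y (payoff 14).
The only mutual best response is (B, W); neither player gains by switching there.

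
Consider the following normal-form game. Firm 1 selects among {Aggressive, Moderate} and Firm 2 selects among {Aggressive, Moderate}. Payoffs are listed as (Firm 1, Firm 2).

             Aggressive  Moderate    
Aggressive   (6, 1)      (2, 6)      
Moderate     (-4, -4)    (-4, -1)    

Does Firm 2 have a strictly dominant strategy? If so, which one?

Moderate

Check whether one of Firm 2's strategies beats all alternatives regardless of what the opponent does.
Moderate strictly dominates: vs Aggressive: 6 > 1; vs Moderate: -1 > -4.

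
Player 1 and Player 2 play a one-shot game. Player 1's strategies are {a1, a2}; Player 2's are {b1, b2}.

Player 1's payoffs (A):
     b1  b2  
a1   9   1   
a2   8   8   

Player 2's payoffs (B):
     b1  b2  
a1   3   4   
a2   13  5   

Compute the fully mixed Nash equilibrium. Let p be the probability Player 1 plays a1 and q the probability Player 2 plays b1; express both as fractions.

In a mixed NE each player is indifferent between their pure strategies, so the opponent's mix sets the indifference.
Player 2 indifferent between b1 and b2: p·3 + (1−p)·13 = p·4 + (1−p)·5 ⟹ 13 + (-10)p = 5 + (-1)p ⟹ p = 8/9.
Player 1 indifferent between a1 and a2: q·9 + (1−q)·1 = q·8 + (1−q)·8 ⟹ 1 + 8q = 8 + 0q ⟹ q = 7/8.

p = 8/9, q = 7/8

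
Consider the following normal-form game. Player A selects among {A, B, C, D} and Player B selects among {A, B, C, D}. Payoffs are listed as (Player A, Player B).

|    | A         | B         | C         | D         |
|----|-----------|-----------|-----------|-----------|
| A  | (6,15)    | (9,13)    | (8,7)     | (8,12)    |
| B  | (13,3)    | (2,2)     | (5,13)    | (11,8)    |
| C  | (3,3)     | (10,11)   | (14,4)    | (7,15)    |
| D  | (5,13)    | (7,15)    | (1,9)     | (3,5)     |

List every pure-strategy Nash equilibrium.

Find each player's best response to every opponent strategy; NE are the intersections.
Player A's best responses — vs A: B (payoff 13); vs B: C (payoff 10); vs C: C (payoff 14); vs D: B (payoff 11).
Player B's best responses — vs A: A (payoff 15); vs B: C (payoff 13); vs C: D (payoff 15); vs D: B (payoff 15).
No cell has both players best-responding. For instance, Player A's best reply to D is B, but against B Player B prefers C over D.

There is no pure-strategy Nash equilibrium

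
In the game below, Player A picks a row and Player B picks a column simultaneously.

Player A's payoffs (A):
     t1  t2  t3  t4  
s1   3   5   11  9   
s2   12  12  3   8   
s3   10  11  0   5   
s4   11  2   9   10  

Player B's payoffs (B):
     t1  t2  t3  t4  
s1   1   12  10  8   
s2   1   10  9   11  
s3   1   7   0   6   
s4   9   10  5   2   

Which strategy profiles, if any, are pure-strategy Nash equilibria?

There is no pure-strategy Nash equilibrium

Find each player's best response to every opponent strategy; NE are the intersections.
Player A's best responses — vs t1: s2 (payoff 12); vs t2: s2 (payoff 12); vs t3: s1 (payoff 11); vs t4: s4 (payoff 10).
Player B's best responses — vs s1: t2 (payoff 12); vs s2: t4 (payoff 11); vs s3: t2 (payoff 7); vs s4: t2 (payoff 10).
No cell has both players best-responding. For instance, Player A's best reply to t3 is s1, but against s1 Player B prefers t2 over t3.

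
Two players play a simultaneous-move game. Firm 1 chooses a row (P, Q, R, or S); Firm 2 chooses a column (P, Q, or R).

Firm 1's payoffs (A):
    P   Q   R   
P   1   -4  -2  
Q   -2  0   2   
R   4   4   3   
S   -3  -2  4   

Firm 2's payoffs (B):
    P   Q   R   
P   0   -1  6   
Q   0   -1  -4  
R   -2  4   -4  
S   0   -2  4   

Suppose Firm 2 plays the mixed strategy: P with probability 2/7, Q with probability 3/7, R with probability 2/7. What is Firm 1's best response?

Compute Firm 1's expected payoff from each pure strategy against the given mix.
P: (2/7)·1 + (3/7)·(-4) + (2/7)·(-2) = -2
Q: (2/7)·(-2) + (3/7)·0 + (2/7)·2 = 0
R: (2/7)·4 + (3/7)·4 + (2/7)·3 = 26/7
S: (2/7)·(-3) + (3/7)·(-2) + (2/7)·4 = -4/7
Highest expected payoff is 26/7, from R.

R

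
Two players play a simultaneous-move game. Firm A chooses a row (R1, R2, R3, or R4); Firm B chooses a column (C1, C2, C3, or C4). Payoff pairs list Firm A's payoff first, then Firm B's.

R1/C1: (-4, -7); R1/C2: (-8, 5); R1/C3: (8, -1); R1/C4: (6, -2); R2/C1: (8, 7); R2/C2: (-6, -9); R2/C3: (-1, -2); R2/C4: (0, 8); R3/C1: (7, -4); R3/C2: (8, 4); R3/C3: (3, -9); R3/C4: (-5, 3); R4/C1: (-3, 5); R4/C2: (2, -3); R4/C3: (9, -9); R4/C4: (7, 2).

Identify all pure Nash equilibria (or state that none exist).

Find each player's best response to every opponent strategy; NE are the intersections.
Firm A's best responses — vs C1: R2 (payoff 8); vs C2: R3 (payoff 8); vs C3: R4 (payoff 9); vs C4: R4 (payoff 7).
Firm B's best responses — vs R1: C2 (payoff 5); vs R2: C4 (payoff 8); vs R3: C2 (payoff 4); vs R4: C1 (payoff 5).
The only mutual best response is (R3, C2); neither player gains by switching there.

(R3, C2)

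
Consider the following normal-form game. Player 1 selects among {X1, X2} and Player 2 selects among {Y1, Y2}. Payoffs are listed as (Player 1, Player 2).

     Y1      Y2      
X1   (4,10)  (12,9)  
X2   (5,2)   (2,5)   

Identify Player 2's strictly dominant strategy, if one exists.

Check whether one of Player 2's strategies beats all alternatives regardless of what the opponent does.
Y1 is not dominant: against X2, Y2 gives 5 > 2.
Y2 is not dominant: against X1, Y1 gives 10 > 9.
No single strategy is best against every opponent action.

No strictly dominant strategy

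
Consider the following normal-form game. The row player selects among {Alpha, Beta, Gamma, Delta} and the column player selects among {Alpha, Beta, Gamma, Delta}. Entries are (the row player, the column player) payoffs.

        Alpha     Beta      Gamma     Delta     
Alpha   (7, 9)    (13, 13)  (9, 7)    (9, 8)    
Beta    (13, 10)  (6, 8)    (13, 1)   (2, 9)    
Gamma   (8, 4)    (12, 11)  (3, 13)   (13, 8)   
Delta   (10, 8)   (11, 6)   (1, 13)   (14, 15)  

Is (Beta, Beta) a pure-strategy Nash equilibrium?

No

Holding the column player at Beta: the row player gets 6 from Beta but could get 13 by switching to Alpha. The row player has a profitable deviation.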